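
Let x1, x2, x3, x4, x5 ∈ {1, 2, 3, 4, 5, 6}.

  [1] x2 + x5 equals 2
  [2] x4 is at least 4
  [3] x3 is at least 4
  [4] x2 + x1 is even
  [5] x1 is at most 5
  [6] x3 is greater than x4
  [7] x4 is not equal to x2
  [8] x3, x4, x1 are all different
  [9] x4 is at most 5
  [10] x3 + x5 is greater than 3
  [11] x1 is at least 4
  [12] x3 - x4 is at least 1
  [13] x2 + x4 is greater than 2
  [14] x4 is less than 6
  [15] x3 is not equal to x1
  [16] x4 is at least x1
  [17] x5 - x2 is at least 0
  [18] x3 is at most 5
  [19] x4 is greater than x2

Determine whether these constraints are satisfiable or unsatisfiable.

Constraints 2, 3, 5, 9, 11, and 18 confine each of x3, x4, x1 to the 2 values {4, 5}.
Constraint 8 requires all 3 of them to be distinct, but only 2 values are available — impossible by the pigeonhole principle.

Unsatisfiable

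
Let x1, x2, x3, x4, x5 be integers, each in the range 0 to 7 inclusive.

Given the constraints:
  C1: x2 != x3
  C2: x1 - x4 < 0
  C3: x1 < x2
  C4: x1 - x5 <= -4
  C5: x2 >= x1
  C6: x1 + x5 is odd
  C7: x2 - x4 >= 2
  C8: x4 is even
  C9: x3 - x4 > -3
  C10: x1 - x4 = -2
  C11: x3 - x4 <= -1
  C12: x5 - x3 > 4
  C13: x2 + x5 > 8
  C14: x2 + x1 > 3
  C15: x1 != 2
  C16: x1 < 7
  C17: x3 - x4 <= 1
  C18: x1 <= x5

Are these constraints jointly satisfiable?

Satisfiable

Take x1 = 0, x2 = 4, x3 = 0, x4 = 2, x5 = 5. Then constraint 2: x1 - x4 = -2; constraint 4: x1 - x5 = -5; constraint 7: x2 - x4 = 2, and every other listed constraint is also met.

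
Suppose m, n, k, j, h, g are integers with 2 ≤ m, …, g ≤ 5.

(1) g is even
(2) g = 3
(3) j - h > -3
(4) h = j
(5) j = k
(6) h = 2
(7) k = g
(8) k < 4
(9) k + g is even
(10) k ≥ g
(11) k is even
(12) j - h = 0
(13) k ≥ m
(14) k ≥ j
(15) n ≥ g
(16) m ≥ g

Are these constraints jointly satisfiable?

Constraint 6 fixes h = 2 and constraint 2 fixes g = 3. Constraints 4, 5, and 7 give h = j = k = g, so h = g. But 2 ≠ 3 — contradiction.

Unsatisfiable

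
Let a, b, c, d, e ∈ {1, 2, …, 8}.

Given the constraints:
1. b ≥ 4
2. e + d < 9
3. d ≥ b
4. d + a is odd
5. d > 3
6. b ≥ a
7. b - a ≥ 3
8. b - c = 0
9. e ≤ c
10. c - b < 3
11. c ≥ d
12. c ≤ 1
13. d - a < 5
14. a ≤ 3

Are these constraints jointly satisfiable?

Unsatisfiable

From constraints 1 and 3: d ≥ b and b ≥ 4, so d ≥ 4. From constraints 11 and 12: d ≤ c and c ≤ 1, so d ≤ 1. But 1 < 4, so no value of d works.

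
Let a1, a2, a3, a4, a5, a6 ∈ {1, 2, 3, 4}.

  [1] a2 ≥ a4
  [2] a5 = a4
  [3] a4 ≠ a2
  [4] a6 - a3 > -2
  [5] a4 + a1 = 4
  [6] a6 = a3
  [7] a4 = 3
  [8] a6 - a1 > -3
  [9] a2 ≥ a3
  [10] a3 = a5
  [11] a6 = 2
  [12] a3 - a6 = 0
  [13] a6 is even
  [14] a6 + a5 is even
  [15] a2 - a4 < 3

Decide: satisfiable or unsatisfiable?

Unsatisfiable

Constraint 11 fixes a6 = 2 and constraint 7 fixes a4 = 3. Constraints 2, 6, and 10 give a6 = a3 = a5 = a4, so a6 = a4. But 2 ≠ 3 — contradiction.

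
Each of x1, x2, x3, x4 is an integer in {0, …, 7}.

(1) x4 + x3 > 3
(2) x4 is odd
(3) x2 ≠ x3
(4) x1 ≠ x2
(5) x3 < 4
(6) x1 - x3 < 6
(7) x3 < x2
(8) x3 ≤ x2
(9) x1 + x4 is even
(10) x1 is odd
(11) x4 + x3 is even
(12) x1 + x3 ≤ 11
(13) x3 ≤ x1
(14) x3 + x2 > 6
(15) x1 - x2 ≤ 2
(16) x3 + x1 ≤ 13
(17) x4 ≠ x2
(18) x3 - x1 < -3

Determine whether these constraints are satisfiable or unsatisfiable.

Take x1 = 7, x2 = 5, x3 = 3, x4 = 3. Then constraint 1: x4 + x3 = 6; constraint 6: x1 - x3 = 4; constraint 12: x1 + x3 = 10, and every other listed constraint is also met.

Satisfiable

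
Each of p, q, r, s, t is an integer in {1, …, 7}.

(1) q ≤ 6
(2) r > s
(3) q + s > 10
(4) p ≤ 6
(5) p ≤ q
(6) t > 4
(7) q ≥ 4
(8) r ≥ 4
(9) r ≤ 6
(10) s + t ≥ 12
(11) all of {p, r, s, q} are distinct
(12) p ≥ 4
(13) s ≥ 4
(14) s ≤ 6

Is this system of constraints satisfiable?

Unsatisfiable

Constraints 1, 4, 7, 8, 9, 12, 13, and 14 confine each of p, r, s, q to the 3 values {4, …, 6}.
Constraint 11 requires all 4 of them to be distinct, but only 3 values are available — impossible by the pigeonhole principle.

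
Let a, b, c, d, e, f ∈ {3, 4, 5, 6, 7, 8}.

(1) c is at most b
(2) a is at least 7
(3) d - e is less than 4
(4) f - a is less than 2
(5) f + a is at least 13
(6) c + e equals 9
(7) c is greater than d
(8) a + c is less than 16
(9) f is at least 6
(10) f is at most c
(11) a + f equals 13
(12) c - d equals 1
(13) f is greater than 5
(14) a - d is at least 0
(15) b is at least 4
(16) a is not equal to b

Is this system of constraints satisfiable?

Setting (a, b, c, d, e, f) = (7, 6, 6, 5, 3, 6) satisfies everything: constraint 3: d - e = 2; constraint 4: f - a = -1, and the others follow.

Satisfiable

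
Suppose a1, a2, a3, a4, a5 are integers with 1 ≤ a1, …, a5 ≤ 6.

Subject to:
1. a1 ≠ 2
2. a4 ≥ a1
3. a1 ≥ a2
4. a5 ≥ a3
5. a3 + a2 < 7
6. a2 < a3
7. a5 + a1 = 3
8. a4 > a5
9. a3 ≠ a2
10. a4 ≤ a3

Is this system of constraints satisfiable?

Constraints 4, 8, and 10 give a5 < a4, a4 ≤ a3, a3 ≤ a5. Chaining: a5 < a4 ≤ a3 ≤ a5, which forces a5 < a5 — impossible.

Unsatisfiable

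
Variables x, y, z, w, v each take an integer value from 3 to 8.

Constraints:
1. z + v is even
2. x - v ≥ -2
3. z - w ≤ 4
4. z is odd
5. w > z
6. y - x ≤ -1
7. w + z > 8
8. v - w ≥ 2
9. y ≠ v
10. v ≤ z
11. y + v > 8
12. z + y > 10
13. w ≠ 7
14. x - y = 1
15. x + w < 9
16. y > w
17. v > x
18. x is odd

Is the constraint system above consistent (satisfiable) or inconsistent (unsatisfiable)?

Constraints 5, 6, 10, 16, and 17 give z < w, w < y, y < x, x < v, v ≤ z. Chaining: z < w < y < x < v ≤ z, which forces z < z — impossible.

Unsatisfiable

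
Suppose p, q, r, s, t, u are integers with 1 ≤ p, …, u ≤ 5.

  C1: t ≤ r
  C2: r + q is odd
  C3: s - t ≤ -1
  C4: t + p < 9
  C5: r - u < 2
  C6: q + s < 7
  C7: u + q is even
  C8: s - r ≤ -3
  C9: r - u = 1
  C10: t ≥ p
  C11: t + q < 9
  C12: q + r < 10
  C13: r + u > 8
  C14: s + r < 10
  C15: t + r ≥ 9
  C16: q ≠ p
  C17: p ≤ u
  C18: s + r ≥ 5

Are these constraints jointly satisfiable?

Try p = 1, q = 2, r = 5, s = 2, t = 5, u = 4.
Check constraint 3: s - t = -3; constraint 4: t + p = 6. The remaining constraints are straightforward to verify.

Satisfiable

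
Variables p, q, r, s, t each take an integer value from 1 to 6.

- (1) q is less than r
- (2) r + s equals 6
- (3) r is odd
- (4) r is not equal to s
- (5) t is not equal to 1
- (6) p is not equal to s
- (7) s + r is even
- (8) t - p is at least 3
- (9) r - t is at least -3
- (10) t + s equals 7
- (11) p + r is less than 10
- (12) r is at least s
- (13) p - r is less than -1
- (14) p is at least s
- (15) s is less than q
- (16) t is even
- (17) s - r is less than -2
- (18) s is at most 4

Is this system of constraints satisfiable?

Setting (p, q, r, s, t) = (2, 2, 5, 1, 6) satisfies everything: constraint 2: r + s = 6; constraint 8: t - p = 4; constraint 9: r - t = -1, and the others follow.

Satisfiable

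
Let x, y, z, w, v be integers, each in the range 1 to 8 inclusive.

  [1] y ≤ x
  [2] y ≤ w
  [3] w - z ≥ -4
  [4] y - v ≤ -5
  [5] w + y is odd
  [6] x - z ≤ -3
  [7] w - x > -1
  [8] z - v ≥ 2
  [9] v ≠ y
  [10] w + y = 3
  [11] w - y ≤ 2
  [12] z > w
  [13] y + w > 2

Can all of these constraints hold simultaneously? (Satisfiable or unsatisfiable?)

Unsatisfiable

Constraints 3, 4, 8, and 11 give w − z ≥ -4, z − v ≥ 2, v − y ≥ 5, y − w ≥ -2.
Adding all 4 inequalities: the left sides telescope to 0, and the right sides sum to (-4) + 2 + 5 + (-2) = 1. So 0 ≥ 1, which is false.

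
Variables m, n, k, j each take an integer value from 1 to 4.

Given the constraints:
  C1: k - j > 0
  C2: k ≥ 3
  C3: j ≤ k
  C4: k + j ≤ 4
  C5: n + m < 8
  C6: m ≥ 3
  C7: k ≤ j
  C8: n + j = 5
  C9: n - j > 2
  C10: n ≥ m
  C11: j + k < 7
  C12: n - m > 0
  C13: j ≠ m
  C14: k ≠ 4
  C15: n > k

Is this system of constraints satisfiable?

Unsatisfiable

From constraints 6 and 10: n ≥ m ≥ 3. From constraints 2 and 7: j ≥ k ≥ 3. Hence n + j ≥ 6. But constraint 8 requires n + j = 5, and 5 < 6. Contradiction.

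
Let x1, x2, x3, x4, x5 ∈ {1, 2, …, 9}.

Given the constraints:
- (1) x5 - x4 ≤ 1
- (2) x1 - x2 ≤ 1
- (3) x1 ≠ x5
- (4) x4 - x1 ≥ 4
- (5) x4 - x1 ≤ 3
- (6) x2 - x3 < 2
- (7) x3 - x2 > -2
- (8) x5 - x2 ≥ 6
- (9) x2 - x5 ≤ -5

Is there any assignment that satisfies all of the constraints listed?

Constraints 1, 2, 5, and 8 give x5 − x2 ≥ 6, x2 − x1 ≥ -1, x1 − x4 ≥ -3, x4 − x5 ≥ -1.
Adding all 4 inequalities: the left sides telescope to 0, and the right sides sum to 6 + (-1) + (-3) + (-1) = 1. So 0 ≥ 1, which is false.

Unsatisfiable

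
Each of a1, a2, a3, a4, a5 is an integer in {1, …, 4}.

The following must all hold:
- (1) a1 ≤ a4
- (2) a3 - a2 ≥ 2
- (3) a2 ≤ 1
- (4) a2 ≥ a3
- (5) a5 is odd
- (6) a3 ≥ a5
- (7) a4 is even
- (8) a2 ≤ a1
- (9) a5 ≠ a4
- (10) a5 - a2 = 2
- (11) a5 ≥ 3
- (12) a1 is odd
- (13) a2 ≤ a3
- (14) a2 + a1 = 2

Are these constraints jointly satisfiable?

Unsatisfiable

From constraints 6 and 11: a3 ≥ a5 and a5 ≥ 3, so a3 ≥ 3. From constraints 3 and 4: a3 ≤ a2 and a2 ≤ 1, so a3 ≤ 1. But 1 < 3, so no value of a3 works.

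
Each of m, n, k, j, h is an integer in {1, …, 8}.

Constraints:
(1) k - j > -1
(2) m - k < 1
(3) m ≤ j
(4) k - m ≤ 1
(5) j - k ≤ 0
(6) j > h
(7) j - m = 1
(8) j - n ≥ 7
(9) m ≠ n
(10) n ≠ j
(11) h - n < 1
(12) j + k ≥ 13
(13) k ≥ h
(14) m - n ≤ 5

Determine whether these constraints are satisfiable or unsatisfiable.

Constraints 4, 5, 8, and 14 give n − m ≥ -5, m − k ≥ -1, k − j ≥ 0, j − n ≥ 7.
Adding all 4 inequalities: the left sides telescope to 0, and the right sides sum to (-5) + (-1) + 0 + 7 = 1. So 0 ≥ 1, which is false.

Unsatisfiable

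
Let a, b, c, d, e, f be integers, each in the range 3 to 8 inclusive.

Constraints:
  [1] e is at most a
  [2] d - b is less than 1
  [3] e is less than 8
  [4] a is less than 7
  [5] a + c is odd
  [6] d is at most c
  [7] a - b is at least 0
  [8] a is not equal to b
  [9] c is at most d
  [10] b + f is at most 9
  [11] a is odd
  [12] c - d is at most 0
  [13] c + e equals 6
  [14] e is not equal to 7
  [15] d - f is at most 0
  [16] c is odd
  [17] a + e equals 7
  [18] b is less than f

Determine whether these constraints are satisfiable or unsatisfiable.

Constraint 11 makes a odd and constraint 16 makes c odd, so a + c must be even. Constraint 5 says a + c is odd — contradiction.

Unsatisfiable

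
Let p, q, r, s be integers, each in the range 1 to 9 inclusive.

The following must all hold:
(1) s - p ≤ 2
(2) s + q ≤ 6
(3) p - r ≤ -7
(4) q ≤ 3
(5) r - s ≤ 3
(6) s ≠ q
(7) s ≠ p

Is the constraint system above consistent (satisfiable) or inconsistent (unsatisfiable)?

Unsatisfiable

Constraints 1, 3, and 5 give r − p ≥ 7, p − s ≥ -2, s − r ≥ -3.
Adding all 3 inequalities: the left sides telescope to 0, and the right sides sum to 7 + (-2) + (-3) = 2. So 0 ≥ 2, which is false.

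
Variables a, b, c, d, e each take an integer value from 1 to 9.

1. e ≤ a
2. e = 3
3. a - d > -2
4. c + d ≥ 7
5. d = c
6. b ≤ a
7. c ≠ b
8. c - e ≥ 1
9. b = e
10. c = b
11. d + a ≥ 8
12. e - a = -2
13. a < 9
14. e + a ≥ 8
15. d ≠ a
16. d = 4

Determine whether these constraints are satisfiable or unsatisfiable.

Unsatisfiable

Constraint 16 fixes d = 4 and constraint 2 fixes e = 3. Constraints 5, 9, and 10 give d = c = b = e, so d = e. But 4 ≠ 3 — contradiction.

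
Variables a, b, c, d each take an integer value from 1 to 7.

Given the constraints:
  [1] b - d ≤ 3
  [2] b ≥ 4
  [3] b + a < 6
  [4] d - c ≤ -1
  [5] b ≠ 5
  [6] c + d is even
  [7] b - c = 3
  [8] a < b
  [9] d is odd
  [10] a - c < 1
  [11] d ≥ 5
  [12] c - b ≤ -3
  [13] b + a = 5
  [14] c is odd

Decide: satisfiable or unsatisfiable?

Constraints 1, 4, and 12 give b − c ≥ 3, c − d ≥ 1, d − b ≥ -3.
Adding all 3 inequalities: the left sides telescope to 0, and the right sides sum to 3 + 1 + (-3) = 1. So 0 ≥ 1, which is false.

Unsatisfiable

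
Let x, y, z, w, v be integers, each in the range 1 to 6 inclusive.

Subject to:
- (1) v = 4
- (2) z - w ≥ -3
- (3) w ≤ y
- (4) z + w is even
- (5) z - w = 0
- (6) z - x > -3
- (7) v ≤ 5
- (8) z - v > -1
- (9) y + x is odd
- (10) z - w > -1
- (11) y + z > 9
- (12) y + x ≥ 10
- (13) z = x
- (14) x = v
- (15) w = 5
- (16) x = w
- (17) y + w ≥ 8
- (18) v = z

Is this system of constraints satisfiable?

Unsatisfiable

Constraint 1 fixes v = 4 and constraint 15 fixes w = 5. Constraints 13, 16, and 18 give v = z = x = w, so v = w. But 4 ≠ 5 — contradiction.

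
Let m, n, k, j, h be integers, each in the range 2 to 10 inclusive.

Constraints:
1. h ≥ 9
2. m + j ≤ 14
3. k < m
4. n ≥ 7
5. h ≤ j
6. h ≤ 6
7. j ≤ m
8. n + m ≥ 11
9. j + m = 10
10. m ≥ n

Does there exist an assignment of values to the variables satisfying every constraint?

From constraints 4 and 10: m ≥ n ≥ 7. From constraints 1 and 5: j ≥ h ≥ 9. Hence m + j ≥ 16. But constraint 2 requires m + j ≤ 14, and 14 < 16. Contradiction.

Unsatisfiable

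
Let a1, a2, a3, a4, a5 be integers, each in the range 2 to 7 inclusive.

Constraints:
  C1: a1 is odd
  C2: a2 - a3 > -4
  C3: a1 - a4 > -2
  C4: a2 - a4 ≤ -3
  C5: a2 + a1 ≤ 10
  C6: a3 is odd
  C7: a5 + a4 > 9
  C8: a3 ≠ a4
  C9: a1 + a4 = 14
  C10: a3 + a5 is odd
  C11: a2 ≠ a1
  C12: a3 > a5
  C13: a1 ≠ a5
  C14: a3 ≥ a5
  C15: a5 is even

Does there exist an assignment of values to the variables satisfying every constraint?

Setting (a1, a2, a3, a4, a5) = (7, 2, 5, 7, 4) satisfies everything: constraint 2: a2 - a3 = -3; constraint 3: a1 - a4 = 0, and the others follow.

Satisfiable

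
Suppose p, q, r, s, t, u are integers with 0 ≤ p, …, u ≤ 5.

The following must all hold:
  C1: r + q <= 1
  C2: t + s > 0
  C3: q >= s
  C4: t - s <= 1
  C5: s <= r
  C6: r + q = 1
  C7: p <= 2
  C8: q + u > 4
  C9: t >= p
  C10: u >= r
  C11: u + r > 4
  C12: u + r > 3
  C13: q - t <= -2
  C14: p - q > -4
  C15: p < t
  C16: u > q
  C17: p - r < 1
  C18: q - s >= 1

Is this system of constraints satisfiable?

Unsatisfiable

Constraints 4, 13, and 18 give t − q ≥ 2, q − s ≥ 1, s − t ≥ -1.
Adding all 3 inequalities: the left sides telescope to 0, and the right sides sum to 2 + 1 + (-1) = 2. So 0 ≥ 2, which is false.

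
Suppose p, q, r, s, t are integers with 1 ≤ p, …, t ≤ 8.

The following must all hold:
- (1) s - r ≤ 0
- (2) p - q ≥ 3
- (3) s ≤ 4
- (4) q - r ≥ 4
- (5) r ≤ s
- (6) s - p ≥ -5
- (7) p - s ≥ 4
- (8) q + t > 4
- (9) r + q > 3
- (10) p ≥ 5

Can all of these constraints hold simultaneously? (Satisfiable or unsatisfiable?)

Constraints 1, 2, 4, and 6 give q − r ≥ 4, r − s ≥ 0, s − p ≥ -5, p − q ≥ 3.
Adding all 4 inequalities: the left sides telescope to 0, and the right sides sum to 4 + 0 + (-5) + 3 = 2. So 0 ≥ 2, which is false.

Unsatisfiable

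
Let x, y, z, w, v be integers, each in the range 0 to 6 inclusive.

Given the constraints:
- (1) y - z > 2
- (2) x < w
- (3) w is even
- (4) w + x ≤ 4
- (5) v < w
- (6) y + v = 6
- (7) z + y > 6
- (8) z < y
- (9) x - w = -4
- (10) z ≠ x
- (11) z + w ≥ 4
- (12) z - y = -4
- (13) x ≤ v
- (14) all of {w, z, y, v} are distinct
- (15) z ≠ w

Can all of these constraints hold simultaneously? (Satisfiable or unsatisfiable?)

Satisfiable

The assignment x = 0, y = 6, z = 2, w = 4, v = 0 works:
  constraint 1 holds since y - z = 4.
  constraint 4 holds since w + x = 4.
The rest check out directly.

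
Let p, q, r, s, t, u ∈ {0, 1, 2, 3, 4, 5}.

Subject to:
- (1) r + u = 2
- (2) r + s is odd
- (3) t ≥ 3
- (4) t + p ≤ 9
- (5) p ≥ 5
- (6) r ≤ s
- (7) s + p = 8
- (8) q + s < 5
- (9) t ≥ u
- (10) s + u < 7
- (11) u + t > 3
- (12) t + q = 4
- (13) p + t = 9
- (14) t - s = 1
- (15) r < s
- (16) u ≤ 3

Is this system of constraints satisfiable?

Setting (p, q, r, s, t, u) = (5, 0, 0, 3, 4, 2) satisfies everything: constraint 1: r + u = 2; constraint 4: t + p = 9, and the others follow.

Satisfiable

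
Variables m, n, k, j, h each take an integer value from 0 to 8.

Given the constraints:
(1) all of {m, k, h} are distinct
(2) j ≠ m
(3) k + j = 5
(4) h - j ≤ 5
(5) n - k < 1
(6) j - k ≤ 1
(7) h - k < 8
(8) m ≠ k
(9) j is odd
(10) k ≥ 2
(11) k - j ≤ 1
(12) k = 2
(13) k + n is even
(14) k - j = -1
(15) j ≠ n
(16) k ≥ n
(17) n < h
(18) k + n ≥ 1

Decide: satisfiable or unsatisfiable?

Satisfiable

Setting (m, n, k, j, h) = (0, 2, 2, 3, 8) satisfies everything: constraint 3: k + j = 5; constraint 4: h - j = 5; constraint 5: n - k = 0, and the others follow.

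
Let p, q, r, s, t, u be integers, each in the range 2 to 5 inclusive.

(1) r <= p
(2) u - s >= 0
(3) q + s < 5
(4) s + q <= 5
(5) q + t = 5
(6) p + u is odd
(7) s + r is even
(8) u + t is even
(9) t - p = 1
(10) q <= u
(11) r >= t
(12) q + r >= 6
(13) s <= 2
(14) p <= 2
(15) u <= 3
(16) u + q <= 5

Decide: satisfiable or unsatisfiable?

From constraints 10 and 15: q ≤ u ≤ 3. From constraints 1 and 14: r ≤ p ≤ 2. Hence q + r ≤ 5. But constraint 12 requires q + r ≥ 6, and 6 > 5. Contradiction.

Unsatisfiable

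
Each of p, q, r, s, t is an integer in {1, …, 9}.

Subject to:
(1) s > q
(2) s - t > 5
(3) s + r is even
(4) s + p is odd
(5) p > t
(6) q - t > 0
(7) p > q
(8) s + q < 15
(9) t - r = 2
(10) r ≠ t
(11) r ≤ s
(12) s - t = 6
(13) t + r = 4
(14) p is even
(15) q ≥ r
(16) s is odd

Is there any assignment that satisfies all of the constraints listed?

Satisfiable

Try p = 8, q = 4, r = 1, s = 9, t = 3.
Check constraint 2: s - t = 6; constraint 6: q - t = 1; constraint 8: s + q = 13. The remaining constraints are straightforward to verify.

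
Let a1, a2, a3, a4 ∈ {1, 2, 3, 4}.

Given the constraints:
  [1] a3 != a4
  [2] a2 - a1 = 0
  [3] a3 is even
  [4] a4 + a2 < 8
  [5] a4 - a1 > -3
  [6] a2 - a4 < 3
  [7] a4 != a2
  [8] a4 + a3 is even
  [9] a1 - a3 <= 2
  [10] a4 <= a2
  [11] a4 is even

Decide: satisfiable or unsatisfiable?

Try a1 = 3, a2 = 3, a3 = 4, a4 = 2.
Check constraint 2: a2 - a1 = 0; constraint 4: a4 + a2 = 5. The remaining constraints are straightforward to verify.

Satisfiable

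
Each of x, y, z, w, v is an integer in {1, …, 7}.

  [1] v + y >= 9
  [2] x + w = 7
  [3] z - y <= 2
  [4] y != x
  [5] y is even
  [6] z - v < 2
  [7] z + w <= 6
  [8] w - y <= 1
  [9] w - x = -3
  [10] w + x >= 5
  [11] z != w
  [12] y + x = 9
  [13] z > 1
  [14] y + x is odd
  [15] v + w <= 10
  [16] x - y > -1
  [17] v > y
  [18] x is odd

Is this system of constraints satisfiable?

Satisfiable

Setting (x, y, z, w, v) = (5, 4, 4, 2, 5) satisfies everything: constraint 1: v + y = 9; constraint 2: x + w = 7, and the others follow.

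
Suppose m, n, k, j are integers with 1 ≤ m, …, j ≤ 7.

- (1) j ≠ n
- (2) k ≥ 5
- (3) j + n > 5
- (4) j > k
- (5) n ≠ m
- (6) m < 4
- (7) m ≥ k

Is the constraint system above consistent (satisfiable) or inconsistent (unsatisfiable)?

From constraints 2 and 7: m ≥ k and k ≥ 5, so m ≥ 5. From constraint 6: m ≤ 3. But 3 < 5, so no value of m works.

Unsatisfiable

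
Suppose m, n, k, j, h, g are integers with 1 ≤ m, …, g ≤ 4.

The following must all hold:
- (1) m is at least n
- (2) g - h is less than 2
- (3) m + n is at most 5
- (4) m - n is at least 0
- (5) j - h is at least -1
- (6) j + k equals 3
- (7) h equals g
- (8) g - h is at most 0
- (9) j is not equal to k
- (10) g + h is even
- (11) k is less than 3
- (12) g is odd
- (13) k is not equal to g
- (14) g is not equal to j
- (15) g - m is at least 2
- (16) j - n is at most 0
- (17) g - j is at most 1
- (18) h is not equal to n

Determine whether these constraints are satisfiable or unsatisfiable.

Unsatisfiable

Constraints 4, 5, 8, 15, and 16 give h − g ≥ 0, g − m ≥ 2, m − n ≥ 0, n − j ≥ 0, j − h ≥ -1.
Adding all 5 inequalities: the left sides telescope to 0, and the right sides sum to 0 + 2 + 0 + 0 + (-1) = 1. So 0 ≥ 1, which is false.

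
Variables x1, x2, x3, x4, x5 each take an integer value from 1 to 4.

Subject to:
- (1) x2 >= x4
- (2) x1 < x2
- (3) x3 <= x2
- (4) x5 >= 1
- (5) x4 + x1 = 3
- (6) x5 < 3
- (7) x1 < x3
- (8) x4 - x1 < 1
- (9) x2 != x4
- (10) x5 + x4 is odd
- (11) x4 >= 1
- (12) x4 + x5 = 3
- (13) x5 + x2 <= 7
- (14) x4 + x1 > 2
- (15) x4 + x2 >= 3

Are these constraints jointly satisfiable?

Take x1 = 2, x2 = 3, x3 = 3, x4 = 1, x5 = 2. Then constraint 5: x4 + x1 = 3; constraint 8: x4 - x1 = -1; constraint 12: x4 + x5 = 3, and every other listed constraint is also met.

Satisfiable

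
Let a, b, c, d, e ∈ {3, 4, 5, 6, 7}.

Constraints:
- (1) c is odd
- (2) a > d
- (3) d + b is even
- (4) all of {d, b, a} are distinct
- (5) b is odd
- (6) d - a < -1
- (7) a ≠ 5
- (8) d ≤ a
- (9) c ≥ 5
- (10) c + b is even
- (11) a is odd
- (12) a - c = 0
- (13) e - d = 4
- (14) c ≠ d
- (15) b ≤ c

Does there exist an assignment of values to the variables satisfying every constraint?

Satisfiable

Setting (a, b, c, d, e) = (7, 5, 7, 3, 7) satisfies everything: constraint 6: d - a = -4; constraint 12: a - c = 0; constraint 13: e - d = 4, and the others follow.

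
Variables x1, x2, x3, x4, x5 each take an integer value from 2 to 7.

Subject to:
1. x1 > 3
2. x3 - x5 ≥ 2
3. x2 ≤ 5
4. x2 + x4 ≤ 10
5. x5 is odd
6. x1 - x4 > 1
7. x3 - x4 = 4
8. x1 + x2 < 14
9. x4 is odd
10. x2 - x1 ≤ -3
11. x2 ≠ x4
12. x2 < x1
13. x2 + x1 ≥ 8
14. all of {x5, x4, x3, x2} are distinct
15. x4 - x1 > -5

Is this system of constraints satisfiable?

One satisfying assignment is x1 = 7, x2 = 4, x3 = 7, x4 = 3, x5 = 5.
For the less obvious constraints — constraint 2: x3 - x5 = 2; constraint 4: x2 + x4 = 7; constraint 6: x1 - x4 = 4 — and the others hold by inspection.

Satisfiable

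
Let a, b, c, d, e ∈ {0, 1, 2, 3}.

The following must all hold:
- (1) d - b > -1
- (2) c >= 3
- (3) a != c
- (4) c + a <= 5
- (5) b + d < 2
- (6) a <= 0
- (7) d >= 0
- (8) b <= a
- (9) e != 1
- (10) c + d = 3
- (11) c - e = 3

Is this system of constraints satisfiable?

Satisfiable

Try a = 0, b = 0, c = 3, d = 0, e = 0.
Check constraint 1: d - b = 0; constraint 4: c + a = 3; constraint 5: b + d = 0. The remaining constraints are straightforward to verify.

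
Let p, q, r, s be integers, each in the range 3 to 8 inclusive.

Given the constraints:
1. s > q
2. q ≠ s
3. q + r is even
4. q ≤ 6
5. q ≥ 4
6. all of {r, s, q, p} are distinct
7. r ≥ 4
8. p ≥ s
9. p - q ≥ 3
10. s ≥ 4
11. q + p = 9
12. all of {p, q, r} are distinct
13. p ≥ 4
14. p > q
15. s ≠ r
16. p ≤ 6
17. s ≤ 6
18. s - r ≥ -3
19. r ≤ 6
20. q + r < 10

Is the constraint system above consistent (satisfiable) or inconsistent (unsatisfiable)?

Unsatisfiable

Constraints 4, 5, 7, 10, 13, 16, 17, and 19 confine each of r, s, q, p to the 3 values {4, …, 6}.
Constraint 6 requires all 4 of them to be distinct, but only 3 values are available — impossible by the pigeonhole principle.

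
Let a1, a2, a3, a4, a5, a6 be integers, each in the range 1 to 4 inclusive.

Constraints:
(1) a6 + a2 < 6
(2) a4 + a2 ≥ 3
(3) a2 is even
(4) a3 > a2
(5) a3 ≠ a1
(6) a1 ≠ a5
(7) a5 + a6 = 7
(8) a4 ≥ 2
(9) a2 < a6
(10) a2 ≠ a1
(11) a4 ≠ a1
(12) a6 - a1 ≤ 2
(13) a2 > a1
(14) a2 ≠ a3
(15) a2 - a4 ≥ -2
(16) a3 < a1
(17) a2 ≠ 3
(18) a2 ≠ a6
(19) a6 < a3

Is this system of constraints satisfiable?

Unsatisfiable

Constraints 9, 13, 16, and 19 give a2 < a6, a6 < a3, a3 < a1, a1 < a2. Chaining: a2 < a6 < a3 < a1 < a2, which forces a2 < a2 — impossible.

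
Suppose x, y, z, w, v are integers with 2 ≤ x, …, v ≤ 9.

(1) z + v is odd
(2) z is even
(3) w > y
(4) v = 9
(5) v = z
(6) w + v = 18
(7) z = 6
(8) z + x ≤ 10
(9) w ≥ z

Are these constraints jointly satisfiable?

Unsatisfiable

Constraint 4 fixes v = 9 and constraint 7 fixes z = 6, but constraint 5 requires v = z. Since 9 ≠ 6, contradiction.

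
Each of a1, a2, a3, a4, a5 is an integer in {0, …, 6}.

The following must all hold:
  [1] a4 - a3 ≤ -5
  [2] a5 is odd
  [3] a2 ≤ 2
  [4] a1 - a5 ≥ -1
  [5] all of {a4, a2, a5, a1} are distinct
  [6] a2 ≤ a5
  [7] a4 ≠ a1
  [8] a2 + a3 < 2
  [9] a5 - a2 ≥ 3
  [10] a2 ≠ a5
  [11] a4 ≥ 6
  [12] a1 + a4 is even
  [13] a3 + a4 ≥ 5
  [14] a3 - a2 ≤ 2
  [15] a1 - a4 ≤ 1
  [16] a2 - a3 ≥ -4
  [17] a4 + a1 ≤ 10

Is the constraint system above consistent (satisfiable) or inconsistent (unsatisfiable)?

Constraints 1, 4, 9, 15, and 16 give a3 − a4 ≥ 5, a4 − a1 ≥ -1, a1 − a5 ≥ -1, a5 − a2 ≥ 3, a2 − a3 ≥ -4.
Adding all 5 inequalities: the left sides telescope to 0, and the right sides sum to 5 + (-1) + (-1) + 3 + (-4) = 2. So 0 ≥ 2, which is false.

Unsatisfiable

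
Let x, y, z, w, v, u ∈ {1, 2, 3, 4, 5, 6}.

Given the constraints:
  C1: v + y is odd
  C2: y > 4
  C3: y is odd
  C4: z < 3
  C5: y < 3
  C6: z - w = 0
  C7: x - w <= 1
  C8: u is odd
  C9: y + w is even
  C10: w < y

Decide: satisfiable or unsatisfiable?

Unsatisfiable

From constraint 2: y ≥ 5. From constraint 5: y ≤ 2. But 2 < 5, so no value of y works.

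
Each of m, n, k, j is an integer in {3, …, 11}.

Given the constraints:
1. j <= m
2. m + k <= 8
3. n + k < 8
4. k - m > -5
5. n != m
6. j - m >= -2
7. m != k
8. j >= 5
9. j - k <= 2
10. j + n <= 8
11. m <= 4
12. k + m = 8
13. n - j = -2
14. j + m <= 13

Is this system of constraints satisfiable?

Unsatisfiable

From constraint 8: j ≥ 5. From constraints 1 and 11: j ≤ m and m ≤ 4, so j ≤ 4. But 4 < 5, so no value of j works.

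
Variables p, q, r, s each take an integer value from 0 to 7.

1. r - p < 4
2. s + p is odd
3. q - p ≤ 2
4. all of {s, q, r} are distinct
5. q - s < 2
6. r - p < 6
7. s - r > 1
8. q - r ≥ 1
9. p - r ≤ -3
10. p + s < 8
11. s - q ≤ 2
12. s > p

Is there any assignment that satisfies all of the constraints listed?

Constraints 3, 8, and 9 give p − q ≥ -2, q − r ≥ 1, r − p ≥ 3.
Adding all 3 inequalities: the left sides telescope to 0, and the right sides sum to (-2) + 1 + 3 = 2. So 0 ≥ 2, which is false.

Unsatisfiable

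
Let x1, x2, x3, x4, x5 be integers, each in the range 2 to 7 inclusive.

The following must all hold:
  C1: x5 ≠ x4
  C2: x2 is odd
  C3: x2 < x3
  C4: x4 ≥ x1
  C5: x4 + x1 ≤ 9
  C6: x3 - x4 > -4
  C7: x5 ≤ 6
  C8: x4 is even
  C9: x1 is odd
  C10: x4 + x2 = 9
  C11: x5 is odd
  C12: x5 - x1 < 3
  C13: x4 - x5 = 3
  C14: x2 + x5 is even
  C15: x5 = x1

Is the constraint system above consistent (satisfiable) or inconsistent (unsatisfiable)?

Satisfiable

The assignment x1 = 3, x2 = 3, x3 = 5, x4 = 6, x5 = 3 works:
  constraint 5 holds since x4 + x1 = 9.
  constraint 6 holds since x3 - x4 = -1.
The rest check out directly.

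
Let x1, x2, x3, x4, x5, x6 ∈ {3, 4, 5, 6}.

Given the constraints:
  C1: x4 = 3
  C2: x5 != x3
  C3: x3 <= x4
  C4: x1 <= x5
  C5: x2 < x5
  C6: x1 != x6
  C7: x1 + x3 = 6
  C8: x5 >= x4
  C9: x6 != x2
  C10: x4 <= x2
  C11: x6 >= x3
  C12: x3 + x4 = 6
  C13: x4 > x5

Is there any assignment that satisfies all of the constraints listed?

Constraints 5, 10, and 13 give x5 < x4, x4 ≤ x2, x2 < x5. Chaining: x5 < x4 ≤ x2 < x5, which forces x5 < x5 — impossible.

Unsatisfiable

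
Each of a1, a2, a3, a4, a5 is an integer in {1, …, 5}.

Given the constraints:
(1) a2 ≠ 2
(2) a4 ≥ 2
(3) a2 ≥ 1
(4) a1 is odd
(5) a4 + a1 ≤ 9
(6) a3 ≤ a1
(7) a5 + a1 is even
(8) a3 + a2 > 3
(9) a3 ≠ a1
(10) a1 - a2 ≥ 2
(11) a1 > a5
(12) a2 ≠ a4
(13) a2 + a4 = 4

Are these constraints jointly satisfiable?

Satisfiable

Setting (a1, a2, a3, a4, a5) = (5, 1, 4, 3, 1) satisfies everything: constraint 5: a4 + a1 = 8; constraint 8: a3 + a2 = 5; constraint 10: a1 - a2 = 4, and the others follow.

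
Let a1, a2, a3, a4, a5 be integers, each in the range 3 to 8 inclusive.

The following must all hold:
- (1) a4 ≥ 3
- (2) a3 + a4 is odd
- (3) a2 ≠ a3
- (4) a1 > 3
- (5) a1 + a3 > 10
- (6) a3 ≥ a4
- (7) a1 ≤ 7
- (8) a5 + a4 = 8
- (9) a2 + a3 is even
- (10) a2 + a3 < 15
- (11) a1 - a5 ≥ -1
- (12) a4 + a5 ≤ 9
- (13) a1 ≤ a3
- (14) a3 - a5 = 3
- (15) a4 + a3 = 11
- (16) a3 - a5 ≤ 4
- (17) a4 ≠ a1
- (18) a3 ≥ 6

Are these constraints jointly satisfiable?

Satisfiable

One satisfying assignment is a1 = 5, a2 = 5, a3 = 7, a4 = 4, a5 = 4.
For the less obvious constraints — constraint 5: a1 + a3 = 12; constraint 8: a5 + a4 = 8 — and the others hold by inspection.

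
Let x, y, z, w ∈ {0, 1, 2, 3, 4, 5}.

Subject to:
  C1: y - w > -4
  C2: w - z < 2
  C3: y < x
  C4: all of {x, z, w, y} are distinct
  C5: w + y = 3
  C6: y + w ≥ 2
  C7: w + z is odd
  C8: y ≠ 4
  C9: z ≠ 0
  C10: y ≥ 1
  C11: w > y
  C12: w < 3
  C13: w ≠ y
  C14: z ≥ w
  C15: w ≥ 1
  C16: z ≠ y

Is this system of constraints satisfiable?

Satisfiable

The assignment x = 5, y = 1, z = 3, w = 2 works:
  constraint 1 holds since y - w = -1.
  constraint 2 holds since w - z = -1.
  constraint 5 holds since w + y = 3.
The rest check out directly.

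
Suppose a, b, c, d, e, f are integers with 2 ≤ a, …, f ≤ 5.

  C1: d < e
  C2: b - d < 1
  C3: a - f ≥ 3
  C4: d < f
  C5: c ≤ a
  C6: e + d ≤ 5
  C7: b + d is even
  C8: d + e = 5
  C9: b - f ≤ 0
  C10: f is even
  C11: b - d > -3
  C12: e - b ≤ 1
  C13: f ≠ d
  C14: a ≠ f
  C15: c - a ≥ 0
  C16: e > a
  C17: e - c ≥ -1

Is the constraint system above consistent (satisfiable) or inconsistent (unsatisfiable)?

Unsatisfiable

Constraints 3, 9, 12, 15, and 17 give f − b ≥ 0, b − e ≥ -1, e − c ≥ -1, c − a ≥ 0, a − f ≥ 3.
Adding all 5 inequalities: the left sides telescope to 0, and the right sides sum to 0 + (-1) + (-1) + 0 + 3 = 1. So 0 ≥ 1, which is false.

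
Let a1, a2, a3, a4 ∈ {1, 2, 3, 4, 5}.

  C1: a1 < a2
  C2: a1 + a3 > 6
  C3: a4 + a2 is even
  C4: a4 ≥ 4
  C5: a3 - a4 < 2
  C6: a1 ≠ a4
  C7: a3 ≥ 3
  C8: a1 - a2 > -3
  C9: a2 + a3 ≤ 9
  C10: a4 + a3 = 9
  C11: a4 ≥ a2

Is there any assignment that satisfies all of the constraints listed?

Satisfiable

One satisfying assignment is a1 = 4, a2 = 5, a3 = 4, a4 = 5.
For the less obvious constraints — constraint 2: a1 + a3 = 8; constraint 5: a3 - a4 = -1 — and the others hold by inspection.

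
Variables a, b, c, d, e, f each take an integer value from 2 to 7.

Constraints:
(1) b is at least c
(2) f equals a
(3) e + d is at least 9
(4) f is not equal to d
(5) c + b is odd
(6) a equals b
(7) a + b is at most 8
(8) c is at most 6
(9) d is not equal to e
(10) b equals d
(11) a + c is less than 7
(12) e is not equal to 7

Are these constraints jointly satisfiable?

From constraints 2, 6, and 10, f = a = b = d, so f = d. But constraint 4 says f ≠ d. Contradiction.

Unsatisfiable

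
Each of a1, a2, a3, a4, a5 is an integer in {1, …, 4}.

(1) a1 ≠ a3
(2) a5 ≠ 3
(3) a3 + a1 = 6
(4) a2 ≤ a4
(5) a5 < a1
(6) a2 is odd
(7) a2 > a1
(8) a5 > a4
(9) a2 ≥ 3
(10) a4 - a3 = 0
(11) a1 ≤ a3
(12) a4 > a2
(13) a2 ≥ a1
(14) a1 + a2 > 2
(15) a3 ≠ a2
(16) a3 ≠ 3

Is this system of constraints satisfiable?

Constraints 5, 7, 8, and 12 give a2 < a4, a4 < a5, a5 < a1, a1 < a2. Chaining: a2 < a4 < a5 < a1 < a2, which forces a2 < a2 — impossible.

Unsatisfiable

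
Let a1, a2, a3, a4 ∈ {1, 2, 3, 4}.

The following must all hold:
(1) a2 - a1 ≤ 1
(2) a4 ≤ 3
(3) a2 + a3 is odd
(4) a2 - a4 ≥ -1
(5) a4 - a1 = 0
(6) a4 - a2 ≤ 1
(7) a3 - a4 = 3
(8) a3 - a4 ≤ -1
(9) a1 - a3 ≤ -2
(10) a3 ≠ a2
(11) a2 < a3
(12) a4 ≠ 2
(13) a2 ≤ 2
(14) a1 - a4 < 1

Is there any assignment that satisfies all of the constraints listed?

Constraints 1, 6, 8, and 9 give a4 − a3 ≥ 1, a3 − a1 ≥ 2, a1 − a2 ≥ -1, a2 − a4 ≥ -1.
Adding all 4 inequalities: the left sides telescope to 0, and the right sides sum to 1 + 2 + (-1) + (-1) = 1. So 0 ≥ 1, which is false.

Unsatisfiable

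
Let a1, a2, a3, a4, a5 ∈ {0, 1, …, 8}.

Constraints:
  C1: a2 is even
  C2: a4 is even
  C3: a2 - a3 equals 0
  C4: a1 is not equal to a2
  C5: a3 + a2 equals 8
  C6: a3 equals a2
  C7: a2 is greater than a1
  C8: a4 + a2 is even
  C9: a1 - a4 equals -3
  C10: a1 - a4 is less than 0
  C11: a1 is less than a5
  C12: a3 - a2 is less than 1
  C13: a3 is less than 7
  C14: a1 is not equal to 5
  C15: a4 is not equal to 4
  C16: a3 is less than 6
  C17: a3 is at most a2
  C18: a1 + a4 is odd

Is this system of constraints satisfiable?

Satisfiable

One satisfying assignment is a1 = 3, a2 = 4, a3 = 4, a4 = 6, a5 = 6.
For the less obvious constraints — constraint 3: a2 - a3 = 0; constraint 5: a3 + a2 = 8 — and the others hold by inspection.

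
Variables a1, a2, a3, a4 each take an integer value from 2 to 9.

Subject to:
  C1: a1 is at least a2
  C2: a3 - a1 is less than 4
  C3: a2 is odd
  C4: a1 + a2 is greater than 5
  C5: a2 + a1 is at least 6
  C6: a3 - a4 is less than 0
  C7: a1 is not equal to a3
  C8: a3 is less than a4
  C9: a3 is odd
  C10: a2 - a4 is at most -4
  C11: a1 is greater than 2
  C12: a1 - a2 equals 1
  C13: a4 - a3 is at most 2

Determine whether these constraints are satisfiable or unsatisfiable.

Satisfiable

Try a1 = 4, a2 = 3, a3 = 7, a4 = 9.
Check constraint 2: a3 - a1 = 3; constraint 4: a1 + a2 = 7; constraint 5: a2 + a1 = 7. The remaining constraints are straightforward to verify.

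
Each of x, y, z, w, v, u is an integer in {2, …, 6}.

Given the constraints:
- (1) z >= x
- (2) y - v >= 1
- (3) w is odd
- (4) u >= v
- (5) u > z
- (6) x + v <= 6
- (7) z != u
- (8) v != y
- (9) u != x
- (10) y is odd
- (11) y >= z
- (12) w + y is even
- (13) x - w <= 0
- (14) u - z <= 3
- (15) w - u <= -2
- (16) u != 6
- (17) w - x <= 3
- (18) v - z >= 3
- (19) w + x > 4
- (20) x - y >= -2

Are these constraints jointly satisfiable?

Unsatisfiable

Constraints 2, 13, 14, 15, 18, and 20 give z − u ≥ -3, u − w ≥ 2, w − x ≥ 0, x − y ≥ -2, y − v ≥ 1, v − z ≥ 3.
Adding all 6 inequalities: the left sides telescope to 0, and the right sides sum to (-3) + 2 + 0 + (-2) + 1 + 3 = 1. So 0 ≥ 1, which is false.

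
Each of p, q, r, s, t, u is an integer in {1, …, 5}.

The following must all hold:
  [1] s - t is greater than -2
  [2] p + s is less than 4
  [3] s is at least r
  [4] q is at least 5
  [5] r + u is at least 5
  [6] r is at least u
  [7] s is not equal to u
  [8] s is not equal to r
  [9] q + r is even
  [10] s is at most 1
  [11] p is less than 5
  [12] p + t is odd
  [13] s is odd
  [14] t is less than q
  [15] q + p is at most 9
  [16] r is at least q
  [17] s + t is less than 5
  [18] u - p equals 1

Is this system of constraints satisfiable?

Unsatisfiable

From constraints 4 and 16: r ≥ q and q ≥ 5, so r ≥ 5. From constraints 3 and 10: r ≤ s and s ≤ 1, so r ≤ 1. But 1 < 5, so no value of r works.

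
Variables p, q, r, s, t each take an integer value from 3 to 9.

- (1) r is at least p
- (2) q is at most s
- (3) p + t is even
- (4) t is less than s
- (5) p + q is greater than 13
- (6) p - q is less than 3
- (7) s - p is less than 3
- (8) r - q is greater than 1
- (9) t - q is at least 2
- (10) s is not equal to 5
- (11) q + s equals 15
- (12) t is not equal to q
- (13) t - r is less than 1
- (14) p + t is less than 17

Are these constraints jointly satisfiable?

Satisfiable

Take p = 8, q = 6, r = 8, s = 9, t = 8. Then constraint 5: p + q = 14; constraint 6: p - q = 2, and every other listed constraint is also met.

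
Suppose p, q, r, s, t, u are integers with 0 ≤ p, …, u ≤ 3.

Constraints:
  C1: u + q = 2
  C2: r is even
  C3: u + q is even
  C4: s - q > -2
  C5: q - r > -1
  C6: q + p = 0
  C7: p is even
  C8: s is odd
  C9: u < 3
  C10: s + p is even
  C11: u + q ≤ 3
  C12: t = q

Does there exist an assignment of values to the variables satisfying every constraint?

Constraint 8 makes s odd and constraint 7 makes p even, so s + p must be odd. Constraint 10 says s + p is even — contradiction.

Unsatisfiable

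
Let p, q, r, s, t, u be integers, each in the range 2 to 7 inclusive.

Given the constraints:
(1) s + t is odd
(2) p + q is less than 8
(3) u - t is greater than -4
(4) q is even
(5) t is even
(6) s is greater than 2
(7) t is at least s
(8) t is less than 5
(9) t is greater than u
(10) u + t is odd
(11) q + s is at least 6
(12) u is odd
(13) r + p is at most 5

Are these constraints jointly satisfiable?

Satisfiable

Take p = 2, q = 4, r = 3, s = 3, t = 4, u = 3. Then constraint 2: p + q = 6; constraint 3: u - t = -1; constraint 11: q + s = 7, and every other listed constraint is also met.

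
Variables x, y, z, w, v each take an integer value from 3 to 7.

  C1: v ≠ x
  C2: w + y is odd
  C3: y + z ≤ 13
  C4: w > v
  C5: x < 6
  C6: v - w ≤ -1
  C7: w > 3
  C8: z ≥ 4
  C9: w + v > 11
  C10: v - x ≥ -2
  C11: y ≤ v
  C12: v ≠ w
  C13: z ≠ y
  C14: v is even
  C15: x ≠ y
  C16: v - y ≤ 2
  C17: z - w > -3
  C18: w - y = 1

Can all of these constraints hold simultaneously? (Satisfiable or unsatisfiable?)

Satisfiable

One satisfying assignment is x = 5, y = 6, z = 5, w = 7, v = 6.
For the less obvious constraints — constraint 3: y + z = 11; constraint 6: v - w = -1 — and the others hold by inspection.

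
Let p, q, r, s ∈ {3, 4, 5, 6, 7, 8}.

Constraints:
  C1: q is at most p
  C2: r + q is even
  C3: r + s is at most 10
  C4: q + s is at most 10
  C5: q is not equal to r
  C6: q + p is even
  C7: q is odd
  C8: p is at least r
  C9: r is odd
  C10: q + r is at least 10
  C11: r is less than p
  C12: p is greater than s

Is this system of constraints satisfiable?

Satisfiable

Take p = 7, q = 7, r = 5, s = 3. Then constraint 3: r + s = 8; constraint 4: q + s = 10, and every other listed constraint is also met.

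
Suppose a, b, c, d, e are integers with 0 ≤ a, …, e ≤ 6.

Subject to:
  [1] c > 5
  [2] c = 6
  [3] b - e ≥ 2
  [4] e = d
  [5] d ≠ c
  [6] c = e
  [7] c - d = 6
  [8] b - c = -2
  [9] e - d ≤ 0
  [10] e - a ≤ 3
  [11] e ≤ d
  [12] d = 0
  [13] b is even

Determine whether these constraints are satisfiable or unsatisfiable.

Unsatisfiable

Constraint 2 fixes c = 6 and constraint 12 fixes d = 0. Constraints 4 and 6 give c = e = d, so c = d. But 6 ≠ 0 — contradiction.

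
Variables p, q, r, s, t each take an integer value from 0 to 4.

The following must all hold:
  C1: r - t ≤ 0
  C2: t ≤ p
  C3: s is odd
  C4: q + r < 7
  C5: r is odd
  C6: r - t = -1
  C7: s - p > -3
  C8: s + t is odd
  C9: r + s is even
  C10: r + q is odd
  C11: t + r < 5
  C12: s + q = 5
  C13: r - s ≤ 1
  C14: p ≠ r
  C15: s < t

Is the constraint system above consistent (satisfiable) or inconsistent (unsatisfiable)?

Satisfiable

The assignment p = 2, q = 4, r = 1, s = 1, t = 2 works:
  constraint 1 holds since r - t = -1.
  constraint 4 holds since q + r = 5.
  constraint 6 holds since r - t = -1.
The rest check out directly.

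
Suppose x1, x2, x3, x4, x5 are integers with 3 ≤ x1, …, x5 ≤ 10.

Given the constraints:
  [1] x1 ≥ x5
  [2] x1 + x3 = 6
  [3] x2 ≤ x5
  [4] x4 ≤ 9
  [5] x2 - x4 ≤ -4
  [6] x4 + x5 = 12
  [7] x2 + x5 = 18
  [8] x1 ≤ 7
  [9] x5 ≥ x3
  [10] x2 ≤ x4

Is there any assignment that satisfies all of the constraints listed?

From constraints 4 and 10: x2 ≤ x4 ≤ 9. From constraints 1 and 8: x5 ≤ x1 ≤ 7. Hence x2 + x5 ≤ 16. But constraint 7 requires x2 + x5 = 18, and 18 > 16. Contradiction.

Unsatisfiable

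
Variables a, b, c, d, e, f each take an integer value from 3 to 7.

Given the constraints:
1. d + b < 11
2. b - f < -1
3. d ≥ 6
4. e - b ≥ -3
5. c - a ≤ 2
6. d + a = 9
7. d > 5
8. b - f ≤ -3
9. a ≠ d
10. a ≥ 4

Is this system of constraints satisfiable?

From constraint 3: d ≥ 6. From constraint 10: a ≥ 4. Hence d + a ≥ 10. But constraint 6 requires d + a = 9, and 9 < 10. Contradiction.

Unsatisfiable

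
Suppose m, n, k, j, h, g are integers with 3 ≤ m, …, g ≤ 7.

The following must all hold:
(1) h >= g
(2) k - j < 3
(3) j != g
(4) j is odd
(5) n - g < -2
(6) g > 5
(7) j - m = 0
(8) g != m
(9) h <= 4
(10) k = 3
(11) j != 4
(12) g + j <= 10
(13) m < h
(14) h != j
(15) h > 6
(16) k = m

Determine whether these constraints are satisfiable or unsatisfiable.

Unsatisfiable

From constraint 6: g ≥ 6. From constraints 1 and 9: g ≤ h and h ≤ 4, so g ≤ 4. But 4 < 6, so no value of g works.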